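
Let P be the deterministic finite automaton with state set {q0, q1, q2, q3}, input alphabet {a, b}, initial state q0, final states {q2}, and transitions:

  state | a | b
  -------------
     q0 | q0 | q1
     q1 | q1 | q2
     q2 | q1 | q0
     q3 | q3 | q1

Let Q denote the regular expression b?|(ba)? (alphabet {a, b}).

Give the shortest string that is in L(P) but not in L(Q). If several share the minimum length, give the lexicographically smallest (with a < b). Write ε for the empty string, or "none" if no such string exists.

The string bb is accepted by P but not by Q.
No shorter string lies in the difference, and bb is the lexicographically first length-2 string in L(P) \ L(Q).

bb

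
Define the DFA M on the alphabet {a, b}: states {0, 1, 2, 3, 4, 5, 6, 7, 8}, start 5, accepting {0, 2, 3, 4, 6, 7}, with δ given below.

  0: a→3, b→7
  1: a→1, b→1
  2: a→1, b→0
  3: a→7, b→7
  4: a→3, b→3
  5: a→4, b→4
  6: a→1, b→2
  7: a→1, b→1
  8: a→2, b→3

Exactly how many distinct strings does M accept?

The useful subgraph on states {3, 4, 5, 7} is acyclic, so L(M) is finite; the longest accepting path visits 4 useful states, giving maximum string length 3.
Counting accepting paths from 5 by length: 2 of length 1, 4 of length 2, 8 of length 3. Total 14.

14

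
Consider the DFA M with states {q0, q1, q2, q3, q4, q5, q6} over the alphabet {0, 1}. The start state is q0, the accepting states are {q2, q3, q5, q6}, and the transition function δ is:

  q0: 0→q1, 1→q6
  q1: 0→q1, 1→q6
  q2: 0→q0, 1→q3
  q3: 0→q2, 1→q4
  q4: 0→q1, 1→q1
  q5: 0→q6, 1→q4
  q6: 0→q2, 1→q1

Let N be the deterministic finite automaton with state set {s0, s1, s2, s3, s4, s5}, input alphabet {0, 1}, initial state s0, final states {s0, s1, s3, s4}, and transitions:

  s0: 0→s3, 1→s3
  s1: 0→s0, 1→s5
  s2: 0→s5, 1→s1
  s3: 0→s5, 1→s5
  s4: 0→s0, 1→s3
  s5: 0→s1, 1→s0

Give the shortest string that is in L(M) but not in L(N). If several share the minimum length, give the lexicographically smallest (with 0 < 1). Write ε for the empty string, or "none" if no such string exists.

The string 01 is accepted by M but not by N.
No shorter string lies in the difference, and 01 is the lexicographically first length-2 string in L(M) \ L(N).

01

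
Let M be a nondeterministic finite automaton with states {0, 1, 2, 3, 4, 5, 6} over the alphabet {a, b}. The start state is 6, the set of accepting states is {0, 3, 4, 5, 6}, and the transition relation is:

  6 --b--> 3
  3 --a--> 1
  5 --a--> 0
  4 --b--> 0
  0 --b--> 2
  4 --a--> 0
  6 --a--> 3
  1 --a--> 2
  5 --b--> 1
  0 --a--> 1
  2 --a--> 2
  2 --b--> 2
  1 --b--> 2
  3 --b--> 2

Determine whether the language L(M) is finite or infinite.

The useful states (reachable from 6 and able to reach an accepting state) are {3, 6}.
Restricted to these states the transition graph has no cycle, so every accepting path has bounded length and L is finite.

finite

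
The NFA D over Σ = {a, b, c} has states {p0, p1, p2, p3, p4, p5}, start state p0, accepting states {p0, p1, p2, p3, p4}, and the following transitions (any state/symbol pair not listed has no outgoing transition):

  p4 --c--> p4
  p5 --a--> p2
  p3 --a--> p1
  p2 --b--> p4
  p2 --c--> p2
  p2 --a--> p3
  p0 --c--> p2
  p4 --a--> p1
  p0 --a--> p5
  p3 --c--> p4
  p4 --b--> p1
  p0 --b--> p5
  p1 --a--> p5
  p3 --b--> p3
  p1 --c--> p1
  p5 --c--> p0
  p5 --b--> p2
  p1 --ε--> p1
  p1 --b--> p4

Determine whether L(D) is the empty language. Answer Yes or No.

No

The empty string ε is accepted: the run p0 ends in the accepting state p0.
Since at least one string is accepted, L(D) is not empty.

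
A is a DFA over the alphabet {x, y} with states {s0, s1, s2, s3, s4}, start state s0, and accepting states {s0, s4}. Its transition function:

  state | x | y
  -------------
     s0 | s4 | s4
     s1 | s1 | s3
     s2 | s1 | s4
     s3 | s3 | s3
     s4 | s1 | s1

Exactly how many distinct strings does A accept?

3

The useful subgraph on states {s0, s4} is acyclic, so L(A) is finite; the longest accepting path visits 2 useful states, giving maximum string length 1.
Counting accepting paths from s0 by length: 1 of length 0, 2 of length 1. Total 3.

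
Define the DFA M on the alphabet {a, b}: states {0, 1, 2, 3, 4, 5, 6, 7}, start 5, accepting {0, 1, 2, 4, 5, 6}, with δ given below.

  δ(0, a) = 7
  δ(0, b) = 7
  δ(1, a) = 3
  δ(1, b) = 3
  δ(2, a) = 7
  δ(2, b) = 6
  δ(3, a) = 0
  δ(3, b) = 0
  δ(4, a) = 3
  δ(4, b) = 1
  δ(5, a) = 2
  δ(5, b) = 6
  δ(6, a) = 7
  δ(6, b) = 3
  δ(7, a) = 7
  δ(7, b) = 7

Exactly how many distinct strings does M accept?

8

The useful subgraph on states {0, 2, 3, 5, 6} is acyclic, so L(M) is finite; the longest accepting path visits 5 useful states, giving maximum string length 4.
Counting accepting paths from 5 by length: 1 of length 0, 2 of length 1, 1 of length 2, 2 of length 3, 2 of length 4. Total 8.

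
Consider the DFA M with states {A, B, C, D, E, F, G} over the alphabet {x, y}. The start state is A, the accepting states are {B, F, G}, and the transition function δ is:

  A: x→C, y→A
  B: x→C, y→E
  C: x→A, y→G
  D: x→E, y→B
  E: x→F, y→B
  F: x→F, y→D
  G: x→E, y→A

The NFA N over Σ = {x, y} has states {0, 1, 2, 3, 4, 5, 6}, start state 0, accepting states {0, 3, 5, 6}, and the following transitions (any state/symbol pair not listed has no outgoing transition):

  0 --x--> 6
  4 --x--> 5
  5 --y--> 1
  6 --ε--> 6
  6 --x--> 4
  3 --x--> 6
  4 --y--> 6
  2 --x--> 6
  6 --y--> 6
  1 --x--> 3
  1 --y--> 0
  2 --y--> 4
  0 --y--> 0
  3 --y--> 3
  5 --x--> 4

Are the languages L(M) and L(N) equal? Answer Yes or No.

No

The string xxxy is accepted by M but rejected by N.
So L(M) ≠ L(N).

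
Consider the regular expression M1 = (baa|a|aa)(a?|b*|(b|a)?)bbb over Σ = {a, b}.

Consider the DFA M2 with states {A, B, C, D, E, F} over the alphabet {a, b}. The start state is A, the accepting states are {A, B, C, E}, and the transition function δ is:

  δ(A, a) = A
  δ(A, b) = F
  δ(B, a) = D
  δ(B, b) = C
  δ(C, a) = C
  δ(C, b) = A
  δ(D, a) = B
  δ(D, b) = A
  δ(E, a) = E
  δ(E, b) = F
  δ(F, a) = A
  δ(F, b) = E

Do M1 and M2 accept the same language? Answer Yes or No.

No

The string abbb is accepted by M1 but rejected by M2.
So L(M1) ≠ L(M2).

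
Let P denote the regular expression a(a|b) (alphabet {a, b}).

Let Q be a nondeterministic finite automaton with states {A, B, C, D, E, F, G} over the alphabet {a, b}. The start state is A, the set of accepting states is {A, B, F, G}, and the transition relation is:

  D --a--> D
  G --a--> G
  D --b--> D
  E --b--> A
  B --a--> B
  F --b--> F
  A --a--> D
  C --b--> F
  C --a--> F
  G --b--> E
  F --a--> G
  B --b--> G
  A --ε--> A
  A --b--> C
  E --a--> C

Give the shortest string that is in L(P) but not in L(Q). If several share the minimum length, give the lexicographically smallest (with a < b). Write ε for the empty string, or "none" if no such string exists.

The string aa is accepted by P but not by Q.
No shorter string lies in the difference, and aa is the lexicographically first length-2 string in L(P) \ L(Q).

aa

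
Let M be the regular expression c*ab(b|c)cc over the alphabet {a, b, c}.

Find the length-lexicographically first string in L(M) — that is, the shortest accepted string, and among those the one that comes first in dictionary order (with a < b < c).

By inspection of the expression, no string of length less than 5 matches, and abbcc is the lexicographically first match of length 5.

abbcc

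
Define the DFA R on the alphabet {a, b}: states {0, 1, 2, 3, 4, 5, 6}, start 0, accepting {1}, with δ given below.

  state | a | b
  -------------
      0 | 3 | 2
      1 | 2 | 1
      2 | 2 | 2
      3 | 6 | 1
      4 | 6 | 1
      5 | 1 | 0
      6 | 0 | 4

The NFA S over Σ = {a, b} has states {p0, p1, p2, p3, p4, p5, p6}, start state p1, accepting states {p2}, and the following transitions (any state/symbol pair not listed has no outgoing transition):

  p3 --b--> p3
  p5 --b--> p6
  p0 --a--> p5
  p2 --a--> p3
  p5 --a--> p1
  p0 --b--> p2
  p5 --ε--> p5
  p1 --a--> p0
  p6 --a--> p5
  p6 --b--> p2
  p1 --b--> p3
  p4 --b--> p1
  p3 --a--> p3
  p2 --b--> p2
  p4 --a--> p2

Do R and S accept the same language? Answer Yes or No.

Yes

Exploring the product automaton R × S from the start pair (0, p1), following both machines on each input symbol, reaches 6 state pairs: (0, p1), (3, p0), (2, p3), (6, p5), (1, p2), (4, p6).
R accepts in {1} and S accepts in {p2}. In every reachable pair the two components are either both accepting — (1, p2) — or both non-accepting, so no string is accepted by exactly one of the machines: L(R) \ L(S) and L(S) \ L(R) are both empty.
Hence every string is accepted by R iff it is accepted by S, and the two languages coincide.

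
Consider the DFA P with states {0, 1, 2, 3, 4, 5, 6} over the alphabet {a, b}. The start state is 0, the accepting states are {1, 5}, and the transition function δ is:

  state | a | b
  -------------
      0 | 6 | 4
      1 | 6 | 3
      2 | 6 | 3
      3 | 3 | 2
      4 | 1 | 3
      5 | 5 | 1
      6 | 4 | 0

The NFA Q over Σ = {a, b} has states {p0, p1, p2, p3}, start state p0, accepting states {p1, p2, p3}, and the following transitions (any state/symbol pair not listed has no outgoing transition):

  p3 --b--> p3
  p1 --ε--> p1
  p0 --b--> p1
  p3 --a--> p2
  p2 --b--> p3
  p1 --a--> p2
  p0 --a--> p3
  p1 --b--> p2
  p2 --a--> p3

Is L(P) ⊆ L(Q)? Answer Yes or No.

Yes

Exploring the product automaton P × Q from the start pair (0, p0), following both machines on each input symbol, reaches 12 state pairs: (0, p0), (6, p3), (4, p1), (4, p2), (0, p3), (1, p2), (3, p2), (1, p3), (3, p3), (6, p2), (4, p3), (2, p3).
P accepts in {1, 5} and Q accepts in {p1, p2, p3}. The reachable pairs whose P-component is accepting are (1, p2), (1, p3); in each of them the Q-component is accepting too, so the product for L(P) \ L(Q) (P-component accepting, Q-component rejecting) has no reachable accepting pair and the difference is empty.
Hence every string in L(P) is also in L(Q).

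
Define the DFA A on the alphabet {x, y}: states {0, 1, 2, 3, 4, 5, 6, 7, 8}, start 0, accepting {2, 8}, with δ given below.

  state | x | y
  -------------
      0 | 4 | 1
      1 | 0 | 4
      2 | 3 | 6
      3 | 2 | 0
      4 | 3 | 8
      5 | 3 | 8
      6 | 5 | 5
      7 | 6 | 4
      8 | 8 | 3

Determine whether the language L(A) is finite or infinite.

infinite

State 0 is reachable from the start and can reach an accepting state, and it lies on the cycle 0 → 1 → 0.
Traversing that cycle any number of times yields accepted strings of unbounded length, so the language is infinite.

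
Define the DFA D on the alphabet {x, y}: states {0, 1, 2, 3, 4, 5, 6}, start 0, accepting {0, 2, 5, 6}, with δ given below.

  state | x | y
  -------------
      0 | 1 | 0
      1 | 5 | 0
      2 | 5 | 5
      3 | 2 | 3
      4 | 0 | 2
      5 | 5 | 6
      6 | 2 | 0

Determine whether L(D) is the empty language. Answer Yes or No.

The empty string ε is accepted: the run 0 ends in the accepting state 0.
Since at least one string is accepted, L(D) is not empty.

No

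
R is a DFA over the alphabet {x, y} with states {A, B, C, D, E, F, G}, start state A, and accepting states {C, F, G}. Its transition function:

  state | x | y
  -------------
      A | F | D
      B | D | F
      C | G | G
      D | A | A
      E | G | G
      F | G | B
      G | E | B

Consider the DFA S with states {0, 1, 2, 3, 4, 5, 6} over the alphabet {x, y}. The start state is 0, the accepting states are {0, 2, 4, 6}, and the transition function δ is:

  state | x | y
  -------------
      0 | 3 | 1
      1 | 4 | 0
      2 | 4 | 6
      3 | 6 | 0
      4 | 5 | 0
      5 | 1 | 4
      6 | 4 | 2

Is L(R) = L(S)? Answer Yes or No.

The string x is accepted by R but rejected by S.
So L(R) ≠ L(S).

No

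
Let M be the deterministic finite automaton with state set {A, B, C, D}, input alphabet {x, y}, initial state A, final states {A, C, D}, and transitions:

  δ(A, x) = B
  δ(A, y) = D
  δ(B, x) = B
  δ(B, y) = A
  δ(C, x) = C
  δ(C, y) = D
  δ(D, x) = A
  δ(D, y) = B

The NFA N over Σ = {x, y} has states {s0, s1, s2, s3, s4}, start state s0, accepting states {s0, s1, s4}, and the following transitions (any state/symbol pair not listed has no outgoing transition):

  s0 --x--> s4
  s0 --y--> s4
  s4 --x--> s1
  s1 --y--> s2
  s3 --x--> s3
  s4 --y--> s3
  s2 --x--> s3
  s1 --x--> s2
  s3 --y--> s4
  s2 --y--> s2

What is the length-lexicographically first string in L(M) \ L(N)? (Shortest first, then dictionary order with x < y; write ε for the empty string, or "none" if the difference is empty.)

The string xy is accepted by M but not by N.
No shorter string lies in the difference, and xy is the lexicographically first length-2 string in L(M) \ L(N).

xy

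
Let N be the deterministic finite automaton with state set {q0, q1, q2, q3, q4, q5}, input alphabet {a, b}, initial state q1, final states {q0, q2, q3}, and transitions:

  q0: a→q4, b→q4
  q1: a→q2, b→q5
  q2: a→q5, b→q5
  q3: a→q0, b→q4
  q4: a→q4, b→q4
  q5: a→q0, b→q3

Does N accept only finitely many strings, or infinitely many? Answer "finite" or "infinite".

finite

The useful states (reachable from q1 and able to reach an accepting state) are {q0, q1, q2, q3, q5}.
Restricted to these states the transition graph has no cycle, so every accepting path has bounded length and L is finite.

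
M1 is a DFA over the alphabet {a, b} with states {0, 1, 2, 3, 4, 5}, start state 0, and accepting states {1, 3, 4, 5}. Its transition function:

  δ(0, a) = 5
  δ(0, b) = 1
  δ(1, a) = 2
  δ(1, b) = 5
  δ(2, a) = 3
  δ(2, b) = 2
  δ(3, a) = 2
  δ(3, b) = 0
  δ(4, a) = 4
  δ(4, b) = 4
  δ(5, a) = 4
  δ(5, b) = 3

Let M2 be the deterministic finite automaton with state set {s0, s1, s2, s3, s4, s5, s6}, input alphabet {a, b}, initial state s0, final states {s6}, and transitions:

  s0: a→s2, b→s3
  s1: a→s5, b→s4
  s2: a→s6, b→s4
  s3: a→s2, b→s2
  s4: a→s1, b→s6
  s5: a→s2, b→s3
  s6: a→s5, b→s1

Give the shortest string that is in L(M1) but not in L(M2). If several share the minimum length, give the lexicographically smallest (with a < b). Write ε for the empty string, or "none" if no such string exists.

The string a is accepted by M1 but not by M2.
No shorter string lies in the difference, and a is the lexicographically first length-1 string in L(M1) \ L(M2).

a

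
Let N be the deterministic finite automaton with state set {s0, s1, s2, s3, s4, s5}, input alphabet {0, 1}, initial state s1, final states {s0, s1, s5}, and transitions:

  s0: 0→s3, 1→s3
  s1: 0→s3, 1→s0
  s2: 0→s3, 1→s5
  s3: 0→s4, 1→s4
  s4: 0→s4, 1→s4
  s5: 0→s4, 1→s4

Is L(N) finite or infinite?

finite

The useful states (reachable from s1 and able to reach an accepting state) are {s0, s1}.
Restricted to these states the transition graph has no cycle, so every accepting path has bounded length and L is finite.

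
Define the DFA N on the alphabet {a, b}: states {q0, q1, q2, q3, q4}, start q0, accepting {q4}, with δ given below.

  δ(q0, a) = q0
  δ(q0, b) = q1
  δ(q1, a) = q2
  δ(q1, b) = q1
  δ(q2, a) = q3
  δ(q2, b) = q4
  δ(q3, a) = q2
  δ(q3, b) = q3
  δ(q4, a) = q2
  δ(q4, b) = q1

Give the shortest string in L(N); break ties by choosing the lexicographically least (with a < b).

bab

A breadth-first search from q0 reaches an accepting state first via the path q0 → q1 → q2 → q4 on input bab.
No string of length < 3 is accepted (BFS exhausts all shorter strings without reaching an accepting state), and bab is the lexicographically least accepting string of length 3.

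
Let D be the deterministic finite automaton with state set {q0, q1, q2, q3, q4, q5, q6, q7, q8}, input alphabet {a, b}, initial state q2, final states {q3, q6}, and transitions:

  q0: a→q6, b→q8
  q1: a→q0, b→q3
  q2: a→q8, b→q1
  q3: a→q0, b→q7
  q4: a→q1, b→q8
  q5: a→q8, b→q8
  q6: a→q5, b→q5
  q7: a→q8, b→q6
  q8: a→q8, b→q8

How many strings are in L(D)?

The useful subgraph on states {q0, q1, q2, q3, q6, q7} is acyclic, so L(D) is finite; the longest accepting path visits 5 useful states, giving maximum string length 4.
Counting accepting paths from q2 by length: 1 of length 2, 1 of length 3, 2 of length 4. Total 4.

4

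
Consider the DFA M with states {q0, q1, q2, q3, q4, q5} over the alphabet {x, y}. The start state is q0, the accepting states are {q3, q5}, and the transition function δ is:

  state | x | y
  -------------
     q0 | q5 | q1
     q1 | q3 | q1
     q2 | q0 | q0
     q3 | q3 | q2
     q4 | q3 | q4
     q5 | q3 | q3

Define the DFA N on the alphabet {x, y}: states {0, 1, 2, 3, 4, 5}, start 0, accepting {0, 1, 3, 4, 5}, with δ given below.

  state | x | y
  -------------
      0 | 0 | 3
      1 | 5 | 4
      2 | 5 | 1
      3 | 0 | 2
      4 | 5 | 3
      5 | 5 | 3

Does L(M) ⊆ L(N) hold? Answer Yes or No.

Exploring the product automaton M × N from the start pair (q0, 0), following both machines on each input symbol, reaches 15 state pairs: (q0, 0), (q5, 0), (q1, 3), (q3, 0), (q3, 3), (q1, 2), (q2, 3), (q2, 2), (q3, 5), (q1, 1), (q0, 2), (q0, 5), (q0, 1), (q1, 4), (q5, 5).
M accepts in {q3, q5} and N accepts in {0, 1, 3, 4, 5}. The reachable pairs whose M-component is accepting are (q5, 0), (q3, 0), (q3, 3), (q3, 5), (q5, 5); in each of them the N-component is accepting too, so the product for L(M) \ L(N) (M-component accepting, N-component rejecting) has no reachable accepting pair and the difference is empty.
Hence every string in L(M) is also in L(N).

Yes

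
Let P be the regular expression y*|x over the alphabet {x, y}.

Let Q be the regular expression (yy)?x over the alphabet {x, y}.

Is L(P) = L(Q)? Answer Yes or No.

The empty string ε is accepted by P but rejected by Q.
So L(P) ≠ L(Q).

No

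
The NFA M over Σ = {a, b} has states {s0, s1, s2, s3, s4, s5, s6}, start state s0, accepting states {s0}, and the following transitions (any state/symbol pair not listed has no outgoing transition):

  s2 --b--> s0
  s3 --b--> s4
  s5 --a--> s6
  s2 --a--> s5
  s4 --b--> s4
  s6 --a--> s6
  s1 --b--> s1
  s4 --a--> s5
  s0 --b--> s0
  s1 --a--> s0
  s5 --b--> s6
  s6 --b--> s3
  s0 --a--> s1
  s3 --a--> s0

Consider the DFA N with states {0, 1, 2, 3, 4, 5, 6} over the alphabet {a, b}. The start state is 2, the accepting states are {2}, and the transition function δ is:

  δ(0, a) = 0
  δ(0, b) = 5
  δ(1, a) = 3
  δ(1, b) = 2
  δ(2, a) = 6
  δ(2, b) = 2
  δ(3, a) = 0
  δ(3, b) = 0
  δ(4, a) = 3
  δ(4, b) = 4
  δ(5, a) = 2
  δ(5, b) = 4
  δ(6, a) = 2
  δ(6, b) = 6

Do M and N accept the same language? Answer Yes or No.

Yes

Exploring the product automaton M × N from the start pair (s0, 2), following both machines on each input symbol, reaches 2 state pairs: (s0, 2), (s1, 6).
M accepts in {s0} and N accepts in {2}. In every reachable pair the two components are either both accepting — (s0, 2) — or both non-accepting, so no string is accepted by exactly one of the machines: L(M) \ L(N) and L(N) \ L(M) are both empty.
Hence every string is accepted by M iff it is accepted by N, and the two languages coincide.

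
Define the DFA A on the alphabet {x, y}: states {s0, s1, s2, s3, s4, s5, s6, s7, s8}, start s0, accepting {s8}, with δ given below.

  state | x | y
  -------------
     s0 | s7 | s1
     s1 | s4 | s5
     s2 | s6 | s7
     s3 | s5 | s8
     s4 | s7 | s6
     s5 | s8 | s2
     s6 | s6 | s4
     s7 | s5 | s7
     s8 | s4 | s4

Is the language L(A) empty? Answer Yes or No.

The string xxx is accepted: the run s0 → s7 → s5 → s8 ends in the accepting state s8.
Since at least one string is accepted, L(A) is not empty.

No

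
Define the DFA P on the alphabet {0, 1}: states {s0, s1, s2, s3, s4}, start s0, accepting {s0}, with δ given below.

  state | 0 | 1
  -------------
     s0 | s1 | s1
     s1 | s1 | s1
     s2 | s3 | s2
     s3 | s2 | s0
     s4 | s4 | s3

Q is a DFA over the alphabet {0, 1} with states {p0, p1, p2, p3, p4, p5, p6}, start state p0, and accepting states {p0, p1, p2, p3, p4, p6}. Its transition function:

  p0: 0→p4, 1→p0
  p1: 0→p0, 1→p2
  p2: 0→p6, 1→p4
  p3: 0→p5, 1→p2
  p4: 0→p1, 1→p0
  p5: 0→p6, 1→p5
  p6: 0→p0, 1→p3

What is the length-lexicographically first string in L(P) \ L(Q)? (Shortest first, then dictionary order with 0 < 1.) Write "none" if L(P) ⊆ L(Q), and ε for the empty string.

none

Exploring the product automaton P × Q from the start pair (s0, p0), following both machines on each input symbol, reaches 8 state pairs: (s0, p0), (s1, p4), (s1, p0), (s1, p1), (s1, p2), (s1, p6), (s1, p3), (s1, p5).
P accepts in {s0} and Q accepts in {p0, p1, p2, p3, p4, p6}. The reachable pairs whose P-component is accepting are (s0, p0); in each of them the Q-component is accepting too, so the product for L(P) \ L(Q) (P-component accepting, Q-component rejecting) has no reachable accepting pair and the difference is empty.
So every string accepted by P is also accepted by Q: L(P) \ L(Q) = ∅ and there is no such string.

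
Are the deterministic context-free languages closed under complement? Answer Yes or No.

A deterministic PDA can be normalised so that it always reads its entire input (no blocking, no infinite ε-loops) and records in its finite control whether it has passed through an accepting state since the last input symbol was consumed; inverting that end-of-input verdict yields a DPDA for the complement.
So the deterministic context-free languages are closed under complement.

Yes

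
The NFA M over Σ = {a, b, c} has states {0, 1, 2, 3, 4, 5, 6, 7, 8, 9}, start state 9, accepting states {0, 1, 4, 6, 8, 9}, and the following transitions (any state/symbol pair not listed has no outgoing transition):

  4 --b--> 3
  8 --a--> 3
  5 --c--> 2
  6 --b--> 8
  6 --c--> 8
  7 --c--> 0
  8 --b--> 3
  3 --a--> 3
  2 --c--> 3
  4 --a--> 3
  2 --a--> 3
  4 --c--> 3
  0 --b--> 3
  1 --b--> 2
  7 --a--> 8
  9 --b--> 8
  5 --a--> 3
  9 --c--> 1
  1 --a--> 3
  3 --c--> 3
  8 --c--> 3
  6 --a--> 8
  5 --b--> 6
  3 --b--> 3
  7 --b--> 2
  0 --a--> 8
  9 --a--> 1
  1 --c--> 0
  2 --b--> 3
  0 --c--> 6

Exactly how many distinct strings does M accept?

16

The useful subgraph on states {0, 1, 6, 8, 9} is acyclic, so L(M) is finite; the longest accepting path visits 5 useful states, giving maximum string length 4.
Counting accepting paths from 9 by length: 1 of length 0, 3 of length 1, 2 of length 2, 4 of length 3, 6 of length 4. Total 16.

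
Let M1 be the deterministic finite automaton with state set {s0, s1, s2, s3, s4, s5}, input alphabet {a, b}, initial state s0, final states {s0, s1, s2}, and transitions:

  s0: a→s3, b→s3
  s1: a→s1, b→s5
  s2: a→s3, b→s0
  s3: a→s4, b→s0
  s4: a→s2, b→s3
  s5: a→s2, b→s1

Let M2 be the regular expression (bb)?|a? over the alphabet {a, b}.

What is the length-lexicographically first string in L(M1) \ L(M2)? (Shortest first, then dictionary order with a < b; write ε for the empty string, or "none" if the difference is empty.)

The string ab is accepted by M1 but not by M2.
No shorter string lies in the difference, and ab is the lexicographically first length-2 string in L(M1) \ L(M2).

ab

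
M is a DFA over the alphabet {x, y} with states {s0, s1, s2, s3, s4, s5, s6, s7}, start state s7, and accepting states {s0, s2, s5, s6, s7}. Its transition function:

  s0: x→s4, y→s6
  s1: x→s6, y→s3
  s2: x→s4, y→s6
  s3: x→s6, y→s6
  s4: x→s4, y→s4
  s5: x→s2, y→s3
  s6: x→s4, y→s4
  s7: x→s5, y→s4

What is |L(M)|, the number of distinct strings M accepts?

6

The useful subgraph on states {s2, s3, s5, s6, s7} is acyclic, so L(M) is finite; the longest accepting path visits 4 useful states, giving maximum string length 3.
Counting accepting paths from s7 by length: 1 of length 0, 1 of length 1, 1 of length 2, 3 of length 3. Total 6.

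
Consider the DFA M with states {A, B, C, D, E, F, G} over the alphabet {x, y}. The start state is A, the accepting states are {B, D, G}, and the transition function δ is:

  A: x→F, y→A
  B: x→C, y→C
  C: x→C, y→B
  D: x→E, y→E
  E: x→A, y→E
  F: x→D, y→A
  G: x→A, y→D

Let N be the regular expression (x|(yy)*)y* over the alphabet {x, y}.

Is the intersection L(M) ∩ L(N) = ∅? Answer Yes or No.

Yes

Converting the expression N to a DFA (subset construction, then merging equivalent states) gives the minimal DFA with states {n0, n1, n2}, start state n0, accepting states {n0, n1} and transitions n0: x→n1, y→n1; n1: x→n2, y→n1; n2: x→n2, y→n2.
Exploring the product automaton M × N from the start pair (A, n0), following both machines on each input symbol, reaches 7 state pairs: (A, n0), (F, n1), (A, n1), (D, n2), (F, n2), (E, n2), (A, n2).
M accepts in {B, D, G} and N accepts in {n0, n1}; no reachable pair has both components accepting, so no string drives both machines to acceptance simultaneously and L(M) ∩ L(N) = ∅.
So no string is accepted by both, and the intersection is empty.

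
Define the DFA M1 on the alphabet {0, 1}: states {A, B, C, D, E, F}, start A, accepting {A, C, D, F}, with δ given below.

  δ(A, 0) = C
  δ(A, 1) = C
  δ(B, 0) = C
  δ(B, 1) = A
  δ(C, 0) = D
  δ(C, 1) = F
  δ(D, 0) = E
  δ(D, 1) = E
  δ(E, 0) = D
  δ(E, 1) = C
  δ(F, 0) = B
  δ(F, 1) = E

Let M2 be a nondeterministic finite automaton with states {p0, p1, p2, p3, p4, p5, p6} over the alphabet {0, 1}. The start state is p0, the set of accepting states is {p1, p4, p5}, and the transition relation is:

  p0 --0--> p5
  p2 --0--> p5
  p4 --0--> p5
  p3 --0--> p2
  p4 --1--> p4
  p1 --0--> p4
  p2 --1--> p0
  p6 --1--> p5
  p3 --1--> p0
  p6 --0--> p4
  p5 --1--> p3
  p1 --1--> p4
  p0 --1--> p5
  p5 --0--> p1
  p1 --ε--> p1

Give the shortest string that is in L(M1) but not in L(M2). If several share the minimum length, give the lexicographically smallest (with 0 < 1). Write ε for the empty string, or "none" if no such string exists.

The empty string ε is accepted by M1 but not by M2.
Since ε is the unique shortest string, it is the required witness.

ε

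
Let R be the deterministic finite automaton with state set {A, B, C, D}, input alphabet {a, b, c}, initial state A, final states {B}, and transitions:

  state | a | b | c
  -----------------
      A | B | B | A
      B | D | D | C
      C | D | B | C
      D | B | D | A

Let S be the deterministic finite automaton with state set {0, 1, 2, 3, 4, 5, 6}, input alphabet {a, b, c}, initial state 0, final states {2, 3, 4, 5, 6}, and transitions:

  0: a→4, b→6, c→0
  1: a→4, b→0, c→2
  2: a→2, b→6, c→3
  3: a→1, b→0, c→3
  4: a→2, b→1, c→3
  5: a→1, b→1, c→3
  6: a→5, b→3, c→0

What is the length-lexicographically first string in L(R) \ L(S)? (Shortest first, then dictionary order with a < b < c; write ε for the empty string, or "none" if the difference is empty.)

acb

The string acb is accepted by R but not by S.
No shorter string lies in the difference, and acb is the lexicographically first length-3 string in L(R) \ L(S).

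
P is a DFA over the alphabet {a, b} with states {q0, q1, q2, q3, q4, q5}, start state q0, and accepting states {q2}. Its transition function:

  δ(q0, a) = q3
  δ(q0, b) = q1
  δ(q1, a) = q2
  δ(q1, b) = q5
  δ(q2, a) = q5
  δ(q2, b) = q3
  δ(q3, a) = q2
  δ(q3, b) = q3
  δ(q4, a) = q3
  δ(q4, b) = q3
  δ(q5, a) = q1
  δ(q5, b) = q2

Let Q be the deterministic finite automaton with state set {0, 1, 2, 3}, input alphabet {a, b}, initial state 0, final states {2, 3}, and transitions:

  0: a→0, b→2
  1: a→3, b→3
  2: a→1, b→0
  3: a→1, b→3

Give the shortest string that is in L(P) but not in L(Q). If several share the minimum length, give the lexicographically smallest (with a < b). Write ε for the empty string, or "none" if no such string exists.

The string aa is accepted by P but not by Q.
No shorter string lies in the difference, and aa is the lexicographically first length-2 string in L(P) \ L(Q).

aa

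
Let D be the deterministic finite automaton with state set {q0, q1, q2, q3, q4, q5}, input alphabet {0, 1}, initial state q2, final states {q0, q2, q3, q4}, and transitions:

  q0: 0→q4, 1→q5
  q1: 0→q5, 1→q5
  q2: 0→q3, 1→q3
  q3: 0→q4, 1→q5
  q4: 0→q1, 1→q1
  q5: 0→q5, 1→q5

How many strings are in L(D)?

5

The useful subgraph on states {q2, q3, q4} is acyclic, so L(D) is finite; the longest accepting path visits 3 useful states, giving maximum string length 2.
Counting accepting paths from q2 by length: 1 of length 0, 2 of length 1, 2 of length 2. Total 5.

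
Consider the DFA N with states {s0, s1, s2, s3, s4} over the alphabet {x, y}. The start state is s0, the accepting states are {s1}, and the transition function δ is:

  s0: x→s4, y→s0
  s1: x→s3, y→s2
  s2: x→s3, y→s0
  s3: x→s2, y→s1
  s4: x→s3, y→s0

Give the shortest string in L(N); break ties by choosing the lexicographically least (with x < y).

xxy

A breadth-first search from s0 reaches an accepting state first via the path s0 → s4 → s3 → s1 on input xxy.
No string of length < 3 is accepted (BFS exhausts all shorter strings without reaching an accepting state), and xxy is the lexicographically least accepting string of length 3.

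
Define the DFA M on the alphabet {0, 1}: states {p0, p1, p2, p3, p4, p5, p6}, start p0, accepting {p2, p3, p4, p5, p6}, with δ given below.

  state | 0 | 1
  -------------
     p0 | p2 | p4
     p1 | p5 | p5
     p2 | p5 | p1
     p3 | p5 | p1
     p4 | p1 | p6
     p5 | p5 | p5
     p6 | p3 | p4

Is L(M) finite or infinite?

State p5 is reachable from the start and can reach an accepting state, and it lies on the cycle p5 → p5.
Traversing that cycle any number of times yields accepted strings of unbounded length, so the language is infinite.

infinite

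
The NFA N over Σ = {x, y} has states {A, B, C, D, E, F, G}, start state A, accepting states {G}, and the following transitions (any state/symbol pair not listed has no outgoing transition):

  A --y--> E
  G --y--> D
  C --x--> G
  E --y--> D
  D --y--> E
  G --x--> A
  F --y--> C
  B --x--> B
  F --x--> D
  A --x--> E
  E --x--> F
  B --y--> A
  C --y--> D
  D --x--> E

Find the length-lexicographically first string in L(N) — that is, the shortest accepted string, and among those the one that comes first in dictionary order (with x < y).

xxyx

A breadth-first search from A reaches an accepting state first via the path A → E → F → C → G on input xxyx.
No string of length < 4 is accepted (BFS exhausts all shorter strings without reaching an accepting state), and xxyx is the lexicographically least accepting string of length 4.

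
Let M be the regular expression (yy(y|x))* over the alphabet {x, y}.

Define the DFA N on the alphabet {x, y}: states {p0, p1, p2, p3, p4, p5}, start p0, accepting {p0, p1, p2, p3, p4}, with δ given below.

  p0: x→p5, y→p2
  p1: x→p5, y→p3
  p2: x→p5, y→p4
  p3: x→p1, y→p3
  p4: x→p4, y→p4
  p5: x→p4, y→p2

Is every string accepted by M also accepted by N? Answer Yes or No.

Yes

Converting the expression M to a DFA (subset construction, then merging equivalent states) gives the minimal DFA with states {m0, m1, m2, m3}, start state m0, accepting states {m0} and transitions m0: x→m1, y→m2; m1: x→m1, y→m1; m2: x→m1, y→m3; m3: x→m0, y→m0.
Exploring the product automaton M × N from the start pair (m0, p0), following both machines on each input symbol, reaches 8 state pairs: (m0, p0), (m1, p5), (m2, p2), (m1, p4), (m1, p2), (m3, p4), (m0, p4), (m2, p4).
M accepts in {m0} and N accepts in {p0, p1, p2, p3, p4}. The reachable pairs whose M-component is accepting are (m0, p0), (m0, p4); in each of them the N-component is accepting too, so the product for L(M) \ L(N) (M-component accepting, N-component rejecting) has no reachable accepting pair and the difference is empty.
Hence every string in L(M) is also in L(N).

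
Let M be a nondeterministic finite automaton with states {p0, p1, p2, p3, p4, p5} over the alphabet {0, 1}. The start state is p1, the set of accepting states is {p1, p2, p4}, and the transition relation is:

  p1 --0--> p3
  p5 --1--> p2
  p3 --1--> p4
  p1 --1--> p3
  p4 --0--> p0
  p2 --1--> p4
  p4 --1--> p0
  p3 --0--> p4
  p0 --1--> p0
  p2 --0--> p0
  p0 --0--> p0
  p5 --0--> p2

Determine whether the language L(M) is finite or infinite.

The useful states (reachable from p1 and able to reach an accepting state) are {p1, p3, p4}.
Restricted to these states the transition graph has no cycle, so every accepting path has bounded length and L is finite.

finite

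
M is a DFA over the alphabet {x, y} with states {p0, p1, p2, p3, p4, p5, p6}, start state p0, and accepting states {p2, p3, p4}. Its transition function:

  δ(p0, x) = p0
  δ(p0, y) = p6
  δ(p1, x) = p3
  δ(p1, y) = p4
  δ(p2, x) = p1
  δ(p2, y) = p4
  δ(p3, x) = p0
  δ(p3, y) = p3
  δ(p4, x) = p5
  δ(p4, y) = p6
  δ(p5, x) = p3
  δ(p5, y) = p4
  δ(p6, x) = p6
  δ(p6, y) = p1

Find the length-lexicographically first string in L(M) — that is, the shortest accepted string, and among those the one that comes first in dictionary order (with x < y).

yyx

A breadth-first search from p0 reaches an accepting state first via the path p0 → p6 → p1 → p3 on input yyx.
No string of length < 3 is accepted (BFS exhausts all shorter strings without reaching an accepting state), and yyx is the lexicographically least accepting string of length 3.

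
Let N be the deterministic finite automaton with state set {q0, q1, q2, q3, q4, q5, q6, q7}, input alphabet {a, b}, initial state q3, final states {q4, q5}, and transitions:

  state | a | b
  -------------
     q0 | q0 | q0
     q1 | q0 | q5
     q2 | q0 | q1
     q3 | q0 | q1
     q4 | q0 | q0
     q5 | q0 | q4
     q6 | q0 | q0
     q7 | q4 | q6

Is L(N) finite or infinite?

finite

The useful states (reachable from q3 and able to reach an accepting state) are {q1, q3, q4, q5}.
Restricted to these states the transition graph has no cycle, so every accepting path has bounded length and L is finite.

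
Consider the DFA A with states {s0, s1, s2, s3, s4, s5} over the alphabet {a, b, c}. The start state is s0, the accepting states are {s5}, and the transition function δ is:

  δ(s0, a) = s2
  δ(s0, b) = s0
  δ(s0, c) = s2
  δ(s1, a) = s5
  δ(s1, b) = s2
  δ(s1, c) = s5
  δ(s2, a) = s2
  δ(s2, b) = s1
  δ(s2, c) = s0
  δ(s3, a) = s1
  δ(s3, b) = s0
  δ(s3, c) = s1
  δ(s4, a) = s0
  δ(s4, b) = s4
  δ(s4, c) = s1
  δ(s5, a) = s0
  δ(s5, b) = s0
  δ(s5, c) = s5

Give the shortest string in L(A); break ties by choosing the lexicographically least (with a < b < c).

A breadth-first search from s0 reaches an accepting state first via the path s0 → s2 → s1 → s5 on input aba.
No string of length < 3 is accepted (BFS exhausts all shorter strings without reaching an accepting state), and aba is the lexicographically least accepting string of length 3.

aba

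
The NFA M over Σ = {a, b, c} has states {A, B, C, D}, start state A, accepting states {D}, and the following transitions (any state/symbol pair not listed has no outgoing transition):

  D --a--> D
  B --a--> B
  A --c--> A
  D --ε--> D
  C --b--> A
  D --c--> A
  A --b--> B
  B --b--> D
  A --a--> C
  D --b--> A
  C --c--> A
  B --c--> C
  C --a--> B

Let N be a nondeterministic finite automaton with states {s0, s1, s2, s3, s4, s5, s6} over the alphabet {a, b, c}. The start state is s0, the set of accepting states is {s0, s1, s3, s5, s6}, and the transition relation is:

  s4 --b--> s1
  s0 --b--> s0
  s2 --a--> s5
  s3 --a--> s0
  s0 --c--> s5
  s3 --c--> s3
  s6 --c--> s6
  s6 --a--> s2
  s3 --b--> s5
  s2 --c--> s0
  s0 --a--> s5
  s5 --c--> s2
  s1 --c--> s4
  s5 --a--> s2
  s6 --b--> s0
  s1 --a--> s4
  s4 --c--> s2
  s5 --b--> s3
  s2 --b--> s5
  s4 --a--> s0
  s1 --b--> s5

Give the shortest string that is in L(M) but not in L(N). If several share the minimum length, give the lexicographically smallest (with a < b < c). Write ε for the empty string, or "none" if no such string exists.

aaba

The string aaba is accepted by M but not by N.
No shorter string lies in the difference, and aaba is the lexicographically first length-4 string in L(M) \ L(N).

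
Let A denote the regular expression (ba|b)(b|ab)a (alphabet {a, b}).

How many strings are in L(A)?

The expression has no Kleene star, so L(A) is finite. Expanding the alternatives gives {bba, baba, baaba}.
That is 1 of length 3, 1 of length 4, 1 of length 5: 3 strings in all.

3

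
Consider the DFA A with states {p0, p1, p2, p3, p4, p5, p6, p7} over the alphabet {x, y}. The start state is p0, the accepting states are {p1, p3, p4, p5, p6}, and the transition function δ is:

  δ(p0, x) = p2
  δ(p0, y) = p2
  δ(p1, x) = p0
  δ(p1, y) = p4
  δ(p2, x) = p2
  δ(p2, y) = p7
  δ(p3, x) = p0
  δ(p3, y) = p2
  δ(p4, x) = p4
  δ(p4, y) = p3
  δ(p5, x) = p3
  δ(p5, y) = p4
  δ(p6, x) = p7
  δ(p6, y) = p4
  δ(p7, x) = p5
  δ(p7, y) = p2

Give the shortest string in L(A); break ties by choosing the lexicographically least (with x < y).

xyx

A breadth-first search from p0 reaches an accepting state first via the path p0 → p2 → p7 → p5 on input xyx.
No string of length < 3 is accepted (BFS exhausts all shorter strings without reaching an accepting state), and xyx is the lexicographically least accepting string of length 3.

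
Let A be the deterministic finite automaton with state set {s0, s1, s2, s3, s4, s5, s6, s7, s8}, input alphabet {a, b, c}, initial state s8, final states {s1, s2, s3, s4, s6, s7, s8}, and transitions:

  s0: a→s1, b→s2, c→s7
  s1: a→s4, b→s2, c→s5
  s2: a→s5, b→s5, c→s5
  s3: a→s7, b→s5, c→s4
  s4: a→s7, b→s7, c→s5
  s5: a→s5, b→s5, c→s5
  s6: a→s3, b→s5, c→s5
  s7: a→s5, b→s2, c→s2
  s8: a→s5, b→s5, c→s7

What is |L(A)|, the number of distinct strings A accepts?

4

The useful subgraph on states {s2, s7, s8} is acyclic, so L(A) is finite; the longest accepting path visits 3 useful states, giving maximum string length 2.
Counting accepting paths from s8 by length: 1 of length 0, 1 of length 1, 2 of length 2. Total 4.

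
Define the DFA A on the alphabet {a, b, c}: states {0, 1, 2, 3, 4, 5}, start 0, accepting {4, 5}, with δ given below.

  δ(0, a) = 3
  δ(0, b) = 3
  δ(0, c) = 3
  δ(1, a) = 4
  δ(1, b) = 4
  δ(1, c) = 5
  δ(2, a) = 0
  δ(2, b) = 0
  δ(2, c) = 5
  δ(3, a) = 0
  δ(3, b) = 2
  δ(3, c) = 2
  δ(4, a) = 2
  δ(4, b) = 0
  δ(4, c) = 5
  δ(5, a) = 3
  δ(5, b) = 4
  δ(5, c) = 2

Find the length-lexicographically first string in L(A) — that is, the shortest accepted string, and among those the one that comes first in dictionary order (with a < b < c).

abc

A breadth-first search from 0 reaches an accepting state first via the path 0 → 3 → 2 → 5 on input abc.
No string of length < 3 is accepted (BFS exhausts all shorter strings without reaching an accepting state), and abc is the lexicographically least accepting string of length 3.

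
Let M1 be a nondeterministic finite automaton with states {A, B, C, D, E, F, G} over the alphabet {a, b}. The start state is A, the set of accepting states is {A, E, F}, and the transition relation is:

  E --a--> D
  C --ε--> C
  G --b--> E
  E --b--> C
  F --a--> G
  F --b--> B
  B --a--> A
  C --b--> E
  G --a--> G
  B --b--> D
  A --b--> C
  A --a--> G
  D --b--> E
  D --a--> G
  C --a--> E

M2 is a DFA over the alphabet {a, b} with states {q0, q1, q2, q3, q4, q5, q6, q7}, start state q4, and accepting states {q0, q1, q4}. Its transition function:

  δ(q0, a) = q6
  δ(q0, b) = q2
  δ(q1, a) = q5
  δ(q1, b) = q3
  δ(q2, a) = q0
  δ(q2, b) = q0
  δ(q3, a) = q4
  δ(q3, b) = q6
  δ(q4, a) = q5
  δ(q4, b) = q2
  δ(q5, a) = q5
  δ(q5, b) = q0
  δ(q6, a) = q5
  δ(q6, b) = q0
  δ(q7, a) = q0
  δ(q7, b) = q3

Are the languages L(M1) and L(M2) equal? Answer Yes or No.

Yes

Exploring the product automaton M1 × M2 from the start pair (A, q4), following both machines on each input symbol, reaches 5 state pairs: (A, q4), (G, q5), (C, q2), (E, q0), (D, q6).
M1 accepts in {A, E, F} and M2 accepts in {q0, q1, q4}. In every reachable pair the two components are either both accepting — (A, q4), (E, q0) — or both non-accepting, so no string is accepted by exactly one of the machines: L(M1) \ L(M2) and L(M2) \ L(M1) are both empty.
Hence every string is accepted by M1 iff it is accepted by M2, and the two languages coincide.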